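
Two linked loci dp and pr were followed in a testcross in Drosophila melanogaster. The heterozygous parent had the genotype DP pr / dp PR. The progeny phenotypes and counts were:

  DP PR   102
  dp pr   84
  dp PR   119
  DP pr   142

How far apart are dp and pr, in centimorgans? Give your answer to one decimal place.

The recombinant classes are DP PR and dp pr: 102 + 84 = 186.
Recombination frequency = 186/447 = 0.4161 ≈ 41.6%, i.e. 41.6 centimorgans.

41.6 centimorgans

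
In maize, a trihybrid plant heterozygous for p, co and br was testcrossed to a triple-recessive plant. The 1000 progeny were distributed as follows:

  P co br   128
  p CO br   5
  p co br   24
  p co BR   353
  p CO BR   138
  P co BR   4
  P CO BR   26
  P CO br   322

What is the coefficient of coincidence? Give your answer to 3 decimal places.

0.555

The two most frequent reciprocal classes, P CO br and p co BR, are the parental types, so the F1 was P CO br / p co BR.
The two rarest classes, p CO br and P co BR, are the double crossovers. Comparing them with the parentals, only the p allele has switched, so p is the middle locus and the order is co – p – br.
co–p: (266 + 9)/1000 = 0.2750; p–br: (50 + 9)/1000 = 0.0590.
Expected DCO frequency = 0.2750 × 0.0590 ≈ 0.01622; observed = 9/1000 ≈ 0.00900.
Coefficient of coincidence = 0.00900/0.01622 ≈ 0.555.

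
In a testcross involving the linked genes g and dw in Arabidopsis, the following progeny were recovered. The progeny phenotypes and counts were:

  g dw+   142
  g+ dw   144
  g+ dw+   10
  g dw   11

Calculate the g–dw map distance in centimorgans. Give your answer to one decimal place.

The two most frequent classes, g+ dw (144) and g dw+ (142), are the parental types, so the F1 was g+ dw / g dw+.
The recombinant classes are g+ dw+ and g dw: 10 + 11 = 21.
Recombination frequency = 21/307 = 0.0684 ≈ 6.8%, i.e. 6.8 centimorgans.

6.8 centimorgans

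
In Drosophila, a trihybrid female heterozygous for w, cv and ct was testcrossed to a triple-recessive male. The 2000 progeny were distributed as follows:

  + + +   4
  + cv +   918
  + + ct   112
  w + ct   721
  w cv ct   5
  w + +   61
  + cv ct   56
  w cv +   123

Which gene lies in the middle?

The two most frequent reciprocal classes, w + ct and + cv +, are the parental types, so the F1 was w + ct / + cv +.
The two rarest classes, w cv ct and + + +, are the double crossovers. Comparing them with the parentals, only the cv allele has switched, so cv is the middle locus and the order is w – cv – ct.

cv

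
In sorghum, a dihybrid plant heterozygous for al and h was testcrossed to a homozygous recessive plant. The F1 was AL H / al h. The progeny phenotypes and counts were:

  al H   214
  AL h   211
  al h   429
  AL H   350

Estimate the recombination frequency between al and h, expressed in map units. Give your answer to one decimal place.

The recombinant classes are AL h and al H: 211 + 214 = 425.
Recombination frequency = 425/1204 = 0.3530 ≈ 35.3%, i.e. 35.3 map units.

35.3 map units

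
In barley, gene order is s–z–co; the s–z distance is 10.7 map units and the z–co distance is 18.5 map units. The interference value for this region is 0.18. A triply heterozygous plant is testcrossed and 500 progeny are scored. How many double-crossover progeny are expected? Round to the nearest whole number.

Map distances give recombination frequencies of 0.107 and 0.185 for the two intervals.
With interference 0.18 (so coincidence = 0.82), expected double-crossover frequency = 0.107 × 0.185 × 0.82 = 0.01623.
Expected number = 0.01623 × 500 = 8.12 ≈ 8.

8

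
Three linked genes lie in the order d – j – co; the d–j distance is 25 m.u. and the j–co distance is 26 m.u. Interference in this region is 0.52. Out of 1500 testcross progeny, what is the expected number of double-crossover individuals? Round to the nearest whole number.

Map distances give recombination frequencies of 0.250 and 0.260 for the two intervals.
With interference 0.52 (so coincidence = 0.48), expected double-crossover frequency = 0.250 × 0.260 × 0.48 = 0.03120.
Expected number = 0.03120 × 1500 = 46.80 ≈ 47.

47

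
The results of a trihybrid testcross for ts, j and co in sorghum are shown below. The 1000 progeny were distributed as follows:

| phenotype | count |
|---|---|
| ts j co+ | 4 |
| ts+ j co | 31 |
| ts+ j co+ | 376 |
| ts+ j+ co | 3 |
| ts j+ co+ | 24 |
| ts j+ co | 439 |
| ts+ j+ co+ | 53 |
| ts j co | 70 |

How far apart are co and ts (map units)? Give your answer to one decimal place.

6.2 map units

The two most frequent reciprocal classes, ts+ j co+ and ts j+ co, are the parental types, so the F1 was ts+ j co+ / ts j+ co.
The two rarest classes, ts j co+ and ts+ j+ co, are the double crossovers. Comparing them with the parentals, only the ts allele has switched, so ts is the middle locus and the order is j – ts – co.
Crossovers in the ts–co interval produce the single-crossover classes ts+ j co and ts j+ co+ (31 + 24 = 55) plus the double crossovers (7).
RF(ts–co) = (55 + 7) / 1000 = 62/1000 = 0.0620 → 6.2 map units.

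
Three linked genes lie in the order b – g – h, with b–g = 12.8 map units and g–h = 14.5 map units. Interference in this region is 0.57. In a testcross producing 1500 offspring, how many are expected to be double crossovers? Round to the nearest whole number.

12

Map distances give recombination frequencies of 0.128 and 0.145 for the two intervals.
With interference 0.57 (so coincidence = 0.43), expected double-crossover frequency = 0.128 × 0.145 × 0.43 = 0.00798.
Expected number = 0.00798 × 1500 = 11.97 ≈ 12.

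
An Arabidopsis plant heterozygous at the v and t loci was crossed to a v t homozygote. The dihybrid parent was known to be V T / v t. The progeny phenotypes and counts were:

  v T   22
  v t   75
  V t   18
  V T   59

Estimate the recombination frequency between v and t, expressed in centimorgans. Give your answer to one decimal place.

23.0 centimorgans

The recombinant classes are V t and v T: 18 + 22 = 40.
Recombination frequency = 40/174 = 0.2299 ≈ 23.0%, i.e. 23.0 centimorgans.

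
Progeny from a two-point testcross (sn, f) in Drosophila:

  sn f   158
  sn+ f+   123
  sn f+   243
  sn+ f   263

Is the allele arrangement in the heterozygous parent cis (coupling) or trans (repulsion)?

trans

The two most frequent classes are sn+ f (263) and sn f+ (243); these are the parental (non-recombinant) types.
So the F1 carried sn+ f on one chromosome and sn f+ on the other — the recessive alleles are on opposite chromosomes (trans / repulsion).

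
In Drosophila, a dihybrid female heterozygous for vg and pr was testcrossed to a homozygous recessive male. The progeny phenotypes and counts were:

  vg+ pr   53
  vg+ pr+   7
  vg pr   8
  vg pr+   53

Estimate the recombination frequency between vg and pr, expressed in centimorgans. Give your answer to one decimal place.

12.4 centimorgans

The two most frequent classes, vg+ pr (53) and vg pr+ (53), are the parental types, so the F1 was vg+ pr / vg pr+.
The recombinant classes are vg+ pr+ and vg pr: 7 + 8 = 15.
Recombination frequency = 15/121 = 0.1240 ≈ 12.4%, i.e. 12.4 centimorgans.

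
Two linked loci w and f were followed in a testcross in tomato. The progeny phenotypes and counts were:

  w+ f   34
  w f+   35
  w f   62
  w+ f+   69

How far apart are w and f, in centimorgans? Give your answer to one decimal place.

The two most frequent classes, w+ f+ (69) and w f (62), are the parental types, so the F1 was w+ f+ / w f.
The recombinant classes are w+ f and w f+: 34 + 35 = 69.
Recombination frequency = 69/200 = 0.3450 ≈ 34.5%, i.e. 34.5 centimorgans.

34.5 centimorgans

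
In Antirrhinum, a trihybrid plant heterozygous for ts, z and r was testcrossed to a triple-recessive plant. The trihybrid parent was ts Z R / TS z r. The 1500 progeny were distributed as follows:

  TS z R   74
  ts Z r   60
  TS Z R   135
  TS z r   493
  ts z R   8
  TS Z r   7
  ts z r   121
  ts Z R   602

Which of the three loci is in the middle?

The two rarest classes, ts z R and TS Z r, are the double crossovers. Comparing them with the parentals, only the z allele has switched, so z is the middle locus and the order is ts – z – r.

z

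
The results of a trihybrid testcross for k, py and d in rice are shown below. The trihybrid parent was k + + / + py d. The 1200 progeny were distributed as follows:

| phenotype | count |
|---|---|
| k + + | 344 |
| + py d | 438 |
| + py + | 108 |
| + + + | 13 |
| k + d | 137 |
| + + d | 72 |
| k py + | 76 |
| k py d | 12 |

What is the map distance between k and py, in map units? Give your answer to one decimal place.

14.4 map units

The two rarest classes, + + + and k py d, are the double crossovers. Comparing them with the parentals, only the k allele has switched, so k is the middle locus and the order is py – k – d.
Crossovers in the py–k interval produce the single-crossover classes k py + and + + d (76 + 72 = 148) plus the double crossovers (25).
RF(py–k) = (148 + 25) / 1200 = 173/1200 = 0.1442 → 14.4 map units.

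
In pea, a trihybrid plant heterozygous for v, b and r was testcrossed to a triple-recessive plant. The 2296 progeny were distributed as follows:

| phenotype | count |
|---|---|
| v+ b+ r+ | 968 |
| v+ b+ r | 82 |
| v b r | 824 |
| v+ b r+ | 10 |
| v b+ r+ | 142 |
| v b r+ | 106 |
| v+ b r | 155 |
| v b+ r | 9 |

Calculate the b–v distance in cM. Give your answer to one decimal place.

13.8 cM

The two most frequent reciprocal classes, v+ b+ r+ and v b r, are the parental types, so the F1 was v+ b+ r+ / v b r.
The two rarest classes, v+ b r+ and v b+ r, are the double crossovers. Comparing them with the parentals, only the b allele has switched, so b is the middle locus and the order is r – b – v.
Crossovers in the b–v interval produce the single-crossover classes v b+ r+ and v+ b r (142 + 155 = 297) plus the double crossovers (19).
RF(b–v) = (297 + 19) / 2296 = 316/2296 = 0.1376 → 13.8 cM.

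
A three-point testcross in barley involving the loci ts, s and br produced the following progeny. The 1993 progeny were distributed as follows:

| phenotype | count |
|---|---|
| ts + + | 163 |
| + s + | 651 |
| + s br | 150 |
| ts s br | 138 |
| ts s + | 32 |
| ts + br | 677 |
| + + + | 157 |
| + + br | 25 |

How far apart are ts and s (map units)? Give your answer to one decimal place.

The two most frequent reciprocal classes, ts + br and + s +, are the parental types, so the F1 was ts + br / + s +.
The two rarest classes, + + br and ts s +, are the double crossovers. Comparing them with the parentals, only the ts allele has switched, so ts is the middle locus and the order is br – ts – s.
Crossovers in the ts–s interval produce the single-crossover classes ts s br and + + + (138 + 157 = 295) plus the double crossovers (57).
RF(ts–s) = (295 + 57) / 1993 = 352/1993 = 0.1766 → 17.7 map units.

17.7 map units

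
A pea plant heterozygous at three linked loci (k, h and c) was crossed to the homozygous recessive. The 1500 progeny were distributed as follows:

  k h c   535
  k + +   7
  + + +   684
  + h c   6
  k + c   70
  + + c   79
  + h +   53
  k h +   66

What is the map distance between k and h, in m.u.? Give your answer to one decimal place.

9.1 m.u.

The two most frequent reciprocal classes, + + + and k h c, are the parental types, so the F1 was + + + / k h c.
The two rarest classes, k + + and + h c, are the double crossovers. Comparing them with the parentals, only the k allele has switched, so k is the middle locus and the order is h – k – c.
Crossovers in the h–k interval produce the single-crossover classes + h + and k + c (53 + 70 = 123) plus the double crossovers (13).
RF(h–k) = (123 + 13) / 1500 = 136/1500 = 0.0907 → 9.1 m.u.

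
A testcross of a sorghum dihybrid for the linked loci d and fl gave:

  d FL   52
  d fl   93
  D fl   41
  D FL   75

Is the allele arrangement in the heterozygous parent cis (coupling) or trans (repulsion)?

The two most frequent classes are D FL (75) and d fl (93); these are the parental (non-recombinant) types.
So the F1 carried D FL on one chromosome and d fl on the other — the recessive alleles are on the same chromosome (cis / coupling).

cis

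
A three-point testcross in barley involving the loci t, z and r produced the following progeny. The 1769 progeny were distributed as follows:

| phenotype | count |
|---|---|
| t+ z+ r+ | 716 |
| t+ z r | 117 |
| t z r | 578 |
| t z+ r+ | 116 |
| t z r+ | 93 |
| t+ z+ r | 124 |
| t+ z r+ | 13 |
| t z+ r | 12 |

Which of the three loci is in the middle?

The two most frequent reciprocal classes, t+ z+ r+ and t z r, are the parental types, so the F1 was t+ z+ r+ / t z r.
The two rarest classes, t+ z r+ and t z+ r, are the double crossovers. Comparing them with the parentals, only the z allele has switched, so z is the middle locus and the order is t – z – r.

z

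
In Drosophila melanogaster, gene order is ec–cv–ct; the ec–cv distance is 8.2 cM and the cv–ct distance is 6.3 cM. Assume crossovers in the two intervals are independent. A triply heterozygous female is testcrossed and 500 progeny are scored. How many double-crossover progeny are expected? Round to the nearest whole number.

Map distances give recombination frequencies of 0.082 and 0.063 for the two intervals.
With no interference, expected double-crossover frequency = 0.082 × 0.063 = 0.00517.
Expected number = 0.00517 × 500 = 2.58 ≈ 3.

3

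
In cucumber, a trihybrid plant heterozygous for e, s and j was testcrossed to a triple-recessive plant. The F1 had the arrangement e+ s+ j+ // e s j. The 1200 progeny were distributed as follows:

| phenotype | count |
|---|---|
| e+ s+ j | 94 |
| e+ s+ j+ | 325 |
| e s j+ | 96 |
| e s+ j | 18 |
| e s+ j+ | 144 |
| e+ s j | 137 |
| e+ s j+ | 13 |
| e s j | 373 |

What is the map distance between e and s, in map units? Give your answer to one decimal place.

26.0 map units

The two rarest classes, e+ s j+ and e s+ j, are the double crossovers. Comparing them with the parentals, only the s allele has switched, so s is the middle locus and the order is j – s – e.
Crossovers in the s–e interval produce the single-crossover classes e s+ j+ and e+ s j (144 + 137 = 281) plus the double crossovers (31).
RF(s–e) = (281 + 31) / 1200 = 312/1200 = 0.2600 → 26.0 map units.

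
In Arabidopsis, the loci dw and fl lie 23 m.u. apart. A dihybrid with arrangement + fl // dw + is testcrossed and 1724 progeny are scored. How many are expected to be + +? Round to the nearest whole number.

A map distance of 23 m.u. corresponds to a recombination frequency of 0.230.
The F1 is + fl / dw +, so + + is a recombinant gamete class with expected frequency r/2 = 0.230/2 = 0.1150.
Expected number = 0.1150 × 1724 = 198.26 ≈ 198.

198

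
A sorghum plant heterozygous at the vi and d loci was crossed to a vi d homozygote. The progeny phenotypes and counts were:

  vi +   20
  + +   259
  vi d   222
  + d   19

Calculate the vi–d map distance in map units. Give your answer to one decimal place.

7.5 map units

The two most frequent classes, + + (259) and vi d (222), are the parental types, so the F1 was + + / vi d.
The recombinant classes are + d and vi +: 19 + 20 = 39.
Recombination frequency = 39/520 = 0.0750 ≈ 7.5%, i.e. 7.5 map units.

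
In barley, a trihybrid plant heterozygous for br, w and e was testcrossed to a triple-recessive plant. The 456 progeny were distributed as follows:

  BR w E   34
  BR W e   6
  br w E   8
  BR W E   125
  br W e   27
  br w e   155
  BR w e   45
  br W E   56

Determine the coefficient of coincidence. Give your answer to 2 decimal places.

0.74

The two most frequent reciprocal classes, br w e and BR W E, are the parental types, so the F1 was br w e / BR W E.
The two rarest classes, br w E and BR W e, are the double crossovers. Comparing them with the parentals, only the e allele has switched, so e is the middle locus and the order is w – e – br.
w–e: (61 + 14)/456 = 0.1645; e–br: (101 + 14)/456 = 0.2522.
Expected DCO frequency = 0.1645 × 0.2522 ≈ 0.04149; observed = 14/456 ≈ 0.03070.
Coefficient of coincidence = 0.03070/0.04149 ≈ 0.74.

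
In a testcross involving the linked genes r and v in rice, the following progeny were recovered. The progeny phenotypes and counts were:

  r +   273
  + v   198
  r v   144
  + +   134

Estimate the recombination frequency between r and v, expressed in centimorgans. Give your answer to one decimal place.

37.1 centimorgans

The two most frequent classes, + v (198) and r + (273), are the parental types, so the F1 was + v / r +.
The recombinant classes are + + and r v: 134 + 144 = 278.
Recombination frequency = 278/749 = 0.3712 ≈ 37.1%, i.e. 37.1 centimorgans.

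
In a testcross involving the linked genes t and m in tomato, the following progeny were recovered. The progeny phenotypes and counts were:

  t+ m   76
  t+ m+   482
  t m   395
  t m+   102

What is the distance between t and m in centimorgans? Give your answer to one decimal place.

16.9 centimorgans

The two most frequent classes, t+ m+ (482) and t m (395), are the parental types, so the F1 was t+ m+ / t m.
The recombinant classes are t+ m and t m+: 76 + 102 = 178.
Recombination frequency = 178/1055 = 0.1687 ≈ 16.9%, i.e. 16.9 centimorgans.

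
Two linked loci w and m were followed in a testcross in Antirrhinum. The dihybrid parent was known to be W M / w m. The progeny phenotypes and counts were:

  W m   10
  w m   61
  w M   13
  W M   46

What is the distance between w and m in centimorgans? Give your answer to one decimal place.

17.7 centimorgans

The recombinant classes are W m and w M: 10 + 13 = 23.
Recombination frequency = 23/130 = 0.1769 ≈ 17.7%, i.e. 17.7 centimorgans.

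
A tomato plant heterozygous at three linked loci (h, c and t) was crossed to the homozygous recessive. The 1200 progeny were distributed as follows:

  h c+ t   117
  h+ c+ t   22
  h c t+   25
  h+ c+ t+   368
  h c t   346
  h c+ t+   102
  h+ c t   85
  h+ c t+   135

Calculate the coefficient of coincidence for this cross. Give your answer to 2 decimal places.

The two most frequent reciprocal classes, h+ c+ t+ and h c t, are the parental types, so the F1 was h+ c+ t+ / h c t.
The two rarest classes, h+ c+ t and h c t+, are the double crossovers. Comparing them with the parentals, only the t allele has switched, so t is the middle locus and the order is c – t – h.
c–t: (252 + 47)/1200 = 0.2492; t–h: (187 + 47)/1200 = 0.1950.
Expected DCO frequency = 0.2492 × 0.1950 ≈ 0.04859; observed = 47/1200 ≈ 0.03917.
Coefficient of coincidence = 0.03917/0.04859 ≈ 0.81.

0.81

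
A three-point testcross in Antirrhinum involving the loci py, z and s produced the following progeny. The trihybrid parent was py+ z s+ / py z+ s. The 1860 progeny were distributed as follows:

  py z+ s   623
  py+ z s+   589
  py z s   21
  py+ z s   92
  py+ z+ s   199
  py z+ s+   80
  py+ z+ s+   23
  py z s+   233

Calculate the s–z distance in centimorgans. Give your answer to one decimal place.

11.6 centimorgans

The two rarest classes, py+ z+ s+ and py z s, are the double crossovers. Comparing them with the parentals, only the z allele has switched, so z is the middle locus and the order is py – z – s.
Crossovers in the z–s interval produce the single-crossover classes py+ z s and py z+ s+ (92 + 80 = 172) plus the double crossovers (44).
RF(z–s) = (172 + 44) / 1860 = 216/1860 = 0.1161 → 11.6 centimorgans.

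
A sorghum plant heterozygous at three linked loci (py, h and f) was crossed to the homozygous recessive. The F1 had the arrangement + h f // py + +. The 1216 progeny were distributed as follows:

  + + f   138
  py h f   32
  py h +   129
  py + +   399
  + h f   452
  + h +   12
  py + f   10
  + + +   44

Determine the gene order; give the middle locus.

f

The two rarest classes, + h + and py + f, are the double crossovers. Comparing them with the parentals, only the f allele has switched, so f is the middle locus and the order is h – f – py.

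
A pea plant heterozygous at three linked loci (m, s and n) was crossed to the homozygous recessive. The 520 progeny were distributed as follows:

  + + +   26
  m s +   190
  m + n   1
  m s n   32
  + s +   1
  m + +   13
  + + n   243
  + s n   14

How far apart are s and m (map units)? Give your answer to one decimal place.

5.6 map units

The two most frequent reciprocal classes, m s + and + + n, are the parental types, so the F1 was m s + / + + n.
The two rarest classes, + s + and m + n, are the double crossovers. Comparing them with the parentals, only the m allele has switched, so m is the middle locus and the order is s – m – n.
Crossovers in the s–m interval produce the single-crossover classes m + + and + s n (13 + 14 = 27) plus the double crossovers (2).
RF(s–m) = (27 + 2) / 520 = 29/520 = 0.0558 → 5.6 map units.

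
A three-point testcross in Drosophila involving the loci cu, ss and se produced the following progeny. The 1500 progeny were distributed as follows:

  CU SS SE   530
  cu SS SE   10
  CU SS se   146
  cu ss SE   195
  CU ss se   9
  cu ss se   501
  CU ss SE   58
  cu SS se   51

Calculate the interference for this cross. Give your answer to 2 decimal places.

0.38

The two most frequent reciprocal classes, CU SS SE and cu ss se, are the parental types, so the F1 was CU SS SE / cu ss se.
The two rarest classes, cu SS SE and CU ss se, are the double crossovers. Comparing them with the parentals, only the cu allele has switched, so cu is the middle locus and the order is se – cu – ss.
se–cu: (341 + 19)/1500 = 0.2400; cu–ss: (109 + 19)/1500 = 0.0853.
Expected DCO frequency = 0.2400 × 0.0853 ≈ 0.02047; observed = 19/1500 ≈ 0.01267.
Coefficient of coincidence = 0.01267/0.02047 ≈ 0.62; interference = 1 − 0.62 = 0.38.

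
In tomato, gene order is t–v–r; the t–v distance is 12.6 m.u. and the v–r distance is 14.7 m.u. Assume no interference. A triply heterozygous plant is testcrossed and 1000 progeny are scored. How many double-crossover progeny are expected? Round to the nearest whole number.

Map distances give recombination frequencies of 0.126 and 0.147 for the two intervals.
With no interference, expected double-crossover frequency = 0.126 × 0.147 = 0.01852.
Expected number = 0.01852 × 1000 = 18.52 ≈ 19.

19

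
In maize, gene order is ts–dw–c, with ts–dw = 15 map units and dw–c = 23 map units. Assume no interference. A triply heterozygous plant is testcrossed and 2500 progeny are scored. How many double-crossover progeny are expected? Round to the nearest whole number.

Map distances give recombination frequencies of 0.150 and 0.230 for the two intervals.
With no interference, expected double-crossover frequency = 0.150 × 0.230 = 0.03450.
Expected number = 0.03450 × 2500 = 86.25 ≈ 86.

86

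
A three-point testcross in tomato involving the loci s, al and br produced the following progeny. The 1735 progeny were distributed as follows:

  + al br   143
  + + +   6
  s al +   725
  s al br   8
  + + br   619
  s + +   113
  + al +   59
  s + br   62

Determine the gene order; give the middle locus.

br

The two most frequent reciprocal classes, + + br and s al +, are the parental types, so the F1 was + + br / s al +.
The two rarest classes, + + + and s al br, are the double crossovers. Comparing them with the parentals, only the br allele has switched, so br is the middle locus and the order is s – br – al.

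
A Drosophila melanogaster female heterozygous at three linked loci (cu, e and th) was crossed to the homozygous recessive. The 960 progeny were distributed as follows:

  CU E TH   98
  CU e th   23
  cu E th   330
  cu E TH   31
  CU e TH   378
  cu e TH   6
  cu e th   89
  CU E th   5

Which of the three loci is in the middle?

cu

The two most frequent reciprocal classes, CU e TH and cu E th, are the parental types, so the F1 was CU e TH / cu E th.
The two rarest classes, cu e TH and CU E th, are the double crossovers. Comparing them with the parentals, only the cu allele has switched, so cu is the middle locus and the order is th – cu – e.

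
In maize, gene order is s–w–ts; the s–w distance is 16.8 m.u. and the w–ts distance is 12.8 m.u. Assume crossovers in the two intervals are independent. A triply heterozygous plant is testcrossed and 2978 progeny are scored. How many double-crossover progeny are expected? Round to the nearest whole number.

64

Map distances give recombination frequencies of 0.168 and 0.128 for the two intervals.
With no interference, expected double-crossover frequency = 0.168 × 0.128 = 0.02150.
Expected number = 0.02150 × 2978 = 64.04 ≈ 64.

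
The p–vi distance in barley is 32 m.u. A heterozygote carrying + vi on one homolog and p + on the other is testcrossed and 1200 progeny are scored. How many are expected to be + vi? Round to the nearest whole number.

408

A map distance of 32 m.u. corresponds to a recombination frequency of 0.320.
The F1 is + vi / p +, so + vi is a parental gamete class with expected frequency (1 − r)/2 = 0.680/2 = 0.3400.
Expected number = 0.3400 × 1200 = 408.00 ≈ 408.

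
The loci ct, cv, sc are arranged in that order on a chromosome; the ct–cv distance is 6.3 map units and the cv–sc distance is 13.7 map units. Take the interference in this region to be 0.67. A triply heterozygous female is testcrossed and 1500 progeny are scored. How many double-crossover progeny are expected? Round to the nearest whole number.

4

Map distances give recombination frequencies of 0.063 and 0.137 for the two intervals.
With interference 0.67 (so coincidence = 0.33), expected double-crossover frequency = 0.063 × 0.137 × 0.33 = 0.00285.
Expected number = 0.00285 × 1500 = 4.27 ≈ 4.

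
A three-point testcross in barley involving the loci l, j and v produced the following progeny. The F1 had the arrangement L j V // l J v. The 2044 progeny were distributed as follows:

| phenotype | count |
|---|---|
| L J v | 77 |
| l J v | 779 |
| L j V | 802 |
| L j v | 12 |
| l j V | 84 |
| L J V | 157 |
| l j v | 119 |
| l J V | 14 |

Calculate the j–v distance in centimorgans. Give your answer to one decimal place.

The two rarest classes, L j v and l J V, are the double crossovers. Comparing them with the parentals, only the v allele has switched, so v is the middle locus and the order is j – v – l.
Crossovers in the j–v interval produce the single-crossover classes L J V and l j v (157 + 119 = 276) plus the double crossovers (26).
RF(j–v) = (276 + 26) / 2044 = 302/2044 = 0.1477 → 14.8 centimorgans.

14.8 centimorgans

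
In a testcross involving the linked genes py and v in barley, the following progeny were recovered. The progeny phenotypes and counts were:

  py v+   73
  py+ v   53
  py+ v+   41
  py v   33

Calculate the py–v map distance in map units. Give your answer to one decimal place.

The two most frequent classes, py+ v (53) and py v+ (73), are the parental types, so the F1 was py+ v / py v+.
The recombinant classes are py+ v+ and py v: 41 + 33 = 74.
Recombination frequency = 74/200 = 0.3700 ≈ 37.0%, i.e. 37.0 map units.

37.0 map units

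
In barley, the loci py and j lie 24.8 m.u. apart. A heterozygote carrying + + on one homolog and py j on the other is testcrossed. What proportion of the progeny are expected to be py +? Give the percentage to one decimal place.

12.4%

A map distance of 24.8 m.u. corresponds to a recombination frequency of 0.248.
The F1 is + + / py j, so py + is a recombinant gamete class with expected frequency r/2 = 0.248/2 = 0.1240.
That is 0.1240 = 12.4% of the progeny.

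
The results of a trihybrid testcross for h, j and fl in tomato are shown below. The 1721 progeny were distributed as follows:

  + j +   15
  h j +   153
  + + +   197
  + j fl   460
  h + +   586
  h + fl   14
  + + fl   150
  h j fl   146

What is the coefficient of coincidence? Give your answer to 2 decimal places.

0.40

The two most frequent reciprocal classes, h + + and + j fl, are the parental types, so the F1 was h + + / + j fl.
The two rarest classes, h + fl and + j +, are the double crossovers. Comparing them with the parentals, only the fl allele has switched, so fl is the middle locus and the order is j – fl – h.
j–fl: (303 + 29)/1721 = 0.1929; fl–h: (343 + 29)/1721 = 0.2162.
Expected DCO frequency = 0.1929 × 0.2162 ≈ 0.04170; observed = 29/1721 ≈ 0.01685.
Coefficient of coincidence = 0.01685/0.04170 ≈ 0.40.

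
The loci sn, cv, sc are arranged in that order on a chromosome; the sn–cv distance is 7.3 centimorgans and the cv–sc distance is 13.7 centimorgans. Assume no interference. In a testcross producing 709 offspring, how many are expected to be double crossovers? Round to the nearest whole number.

Map distances give recombination frequencies of 0.073 and 0.137 for the two intervals.
With no interference, expected double-crossover frequency = 0.073 × 0.137 = 0.01000.
Expected number = 0.01000 × 709 = 7.09 ≈ 7.

7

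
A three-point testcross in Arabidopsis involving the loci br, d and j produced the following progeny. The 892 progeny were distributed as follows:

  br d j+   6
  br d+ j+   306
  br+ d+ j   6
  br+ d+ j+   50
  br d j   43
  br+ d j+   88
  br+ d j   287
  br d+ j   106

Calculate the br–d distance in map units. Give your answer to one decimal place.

11.8 map units

The two most frequent reciprocal classes, br+ d j and br d+ j+, are the parental types, so the F1 was br+ d j / br d+ j+.
The two rarest classes, br+ d+ j and br d j+, are the double crossovers. Comparing them with the parentals, only the d allele has switched, so d is the middle locus and the order is br – d – j.
Crossovers in the br–d interval produce the single-crossover classes br d j and br+ d+ j+ (43 + 50 = 93) plus the double crossovers (12).
RF(br–d) = (93 + 12) / 892 = 105/892 = 0.1177 → 11.8 map units.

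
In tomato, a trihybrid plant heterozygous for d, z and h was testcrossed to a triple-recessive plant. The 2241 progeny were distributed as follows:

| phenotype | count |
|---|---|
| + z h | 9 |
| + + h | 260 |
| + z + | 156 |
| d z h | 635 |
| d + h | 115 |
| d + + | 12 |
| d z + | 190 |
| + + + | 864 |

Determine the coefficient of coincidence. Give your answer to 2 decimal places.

The two most frequent reciprocal classes, d z h and + + +, are the parental types, so the F1 was d z h / + + +.
The two rarest classes, + z h and d + +, are the double crossovers. Comparing them with the parentals, only the d allele has switched, so d is the middle locus and the order is z – d – h.
z–d: (271 + 21)/2241 = 0.1303; d–h: (450 + 21)/2241 = 0.2102.
Expected DCO frequency = 0.1303 × 0.2102 ≈ 0.02739; observed = 21/2241 ≈ 0.00937.
Coefficient of coincidence = 0.00937/0.02739 ≈ 0.34.

0.34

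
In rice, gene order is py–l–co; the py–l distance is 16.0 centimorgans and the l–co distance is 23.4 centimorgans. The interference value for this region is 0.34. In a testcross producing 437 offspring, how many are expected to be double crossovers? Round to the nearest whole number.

Map distances give recombination frequencies of 0.160 and 0.234 for the two intervals.
With interference 0.34 (so coincidence = 0.66), expected double-crossover frequency = 0.160 × 0.234 × 0.66 = 0.02471.
Expected number = 0.02471 × 437 = 10.80 ≈ 11.

11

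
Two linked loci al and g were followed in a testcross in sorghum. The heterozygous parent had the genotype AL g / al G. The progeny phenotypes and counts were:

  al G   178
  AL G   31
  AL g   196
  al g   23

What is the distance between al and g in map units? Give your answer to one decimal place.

12.6 map units

The recombinant classes are AL G and al g: 31 + 23 = 54.
Recombination frequency = 54/428 = 0.1262 ≈ 12.6%, i.e. 12.6 map units.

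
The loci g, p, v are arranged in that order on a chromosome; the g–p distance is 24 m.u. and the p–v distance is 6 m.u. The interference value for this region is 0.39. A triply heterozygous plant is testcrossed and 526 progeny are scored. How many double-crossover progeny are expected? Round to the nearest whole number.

Map distances give recombination frequencies of 0.240 and 0.060 for the two intervals.
With interference 0.39 (so coincidence = 0.61), expected double-crossover frequency = 0.240 × 0.060 × 0.61 = 0.00878.
Expected number = 0.00878 × 526 = 4.62 ≈ 5.

5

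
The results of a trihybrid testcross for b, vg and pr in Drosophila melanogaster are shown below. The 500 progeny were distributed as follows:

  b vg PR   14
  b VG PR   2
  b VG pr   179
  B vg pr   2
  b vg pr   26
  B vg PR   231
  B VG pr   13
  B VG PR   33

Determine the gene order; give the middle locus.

The two most frequent reciprocal classes, B vg PR and b VG pr, are the parental types, so the F1 was B vg PR / b VG pr.
The two rarest classes, B vg pr and b VG PR, are the double crossovers. Comparing them with the parentals, only the pr allele has switched, so pr is the middle locus and the order is b – pr – vg.

pr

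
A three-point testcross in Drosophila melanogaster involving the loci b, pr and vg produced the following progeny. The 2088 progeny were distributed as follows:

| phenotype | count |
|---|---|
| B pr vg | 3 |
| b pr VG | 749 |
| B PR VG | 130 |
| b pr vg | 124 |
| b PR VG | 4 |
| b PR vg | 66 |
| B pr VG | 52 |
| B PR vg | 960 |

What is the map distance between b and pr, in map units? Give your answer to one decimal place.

The two most frequent reciprocal classes, b pr VG and B PR vg, are the parental types, so the F1 was b pr VG / B PR vg.
The two rarest classes, b PR VG and B pr vg, are the double crossovers. Comparing them with the parentals, only the pr allele has switched, so pr is the middle locus and the order is vg – pr – b.
Crossovers in the pr–b interval produce the single-crossover classes B pr VG and b PR vg (52 + 66 = 118) plus the double crossovers (7).
RF(pr–b) = (118 + 7) / 2088 = 125/2088 = 0.0599 → 6.0 map units.

6.0 map units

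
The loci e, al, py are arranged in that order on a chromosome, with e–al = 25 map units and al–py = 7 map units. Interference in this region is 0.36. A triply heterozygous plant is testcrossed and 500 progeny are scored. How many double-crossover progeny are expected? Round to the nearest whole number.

6

Map distances give recombination frequencies of 0.250 and 0.070 for the two intervals.
With interference 0.36 (so coincidence = 0.64), expected double-crossover frequency = 0.250 × 0.070 × 0.64 = 0.01120.
Expected number = 0.01120 × 500 = 5.60 ≈ 6.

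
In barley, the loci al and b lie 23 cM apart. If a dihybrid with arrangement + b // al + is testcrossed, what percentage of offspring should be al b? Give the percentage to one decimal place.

11.5%

A map distance of 23 cM corresponds to a recombination frequency of 0.230.
The F1 is + b / al +, so al b is a recombinant gamete class with expected frequency r/2 = 0.230/2 = 0.1150.
That is 0.1150 = 11.5% of the progeny.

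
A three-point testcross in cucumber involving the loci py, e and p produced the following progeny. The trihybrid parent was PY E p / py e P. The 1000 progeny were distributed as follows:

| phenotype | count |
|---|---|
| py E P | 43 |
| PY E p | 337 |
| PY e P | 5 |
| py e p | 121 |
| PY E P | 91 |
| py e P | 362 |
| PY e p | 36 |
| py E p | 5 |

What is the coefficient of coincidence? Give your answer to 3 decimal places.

0.506

The two rarest classes, py E p and PY e P, are the double crossovers. Comparing them with the parentals, only the py allele has switched, so py is the middle locus and the order is e – py – p.
e–py: (79 + 10)/1000 = 0.0890; py–p: (212 + 10)/1000 = 0.2220.
Expected DCO frequency = 0.0890 × 0.2220 ≈ 0.01976; observed = 10/1000 ≈ 0.01000.
Coefficient of coincidence = 0.01000/0.01976 ≈ 0.506.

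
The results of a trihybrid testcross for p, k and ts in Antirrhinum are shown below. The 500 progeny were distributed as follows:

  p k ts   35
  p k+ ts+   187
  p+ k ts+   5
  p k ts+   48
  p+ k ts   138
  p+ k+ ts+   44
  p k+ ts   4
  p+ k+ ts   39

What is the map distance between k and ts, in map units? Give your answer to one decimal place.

19.2 map units

The two most frequent reciprocal classes, p k+ ts+ and p+ k ts, are the parental types, so the F1 was p k+ ts+ / p+ k ts.
The two rarest classes, p k+ ts and p+ k ts+, are the double crossovers. Comparing them with the parentals, only the ts allele has switched, so ts is the middle locus and the order is k – ts – p.
Crossovers in the k–ts interval produce the single-crossover classes p k ts+ and p+ k+ ts (48 + 39 = 87) plus the double crossovers (9).
RF(k–ts) = (87 + 9) / 500 = 96/500 = 0.1920 → 19.2 map units.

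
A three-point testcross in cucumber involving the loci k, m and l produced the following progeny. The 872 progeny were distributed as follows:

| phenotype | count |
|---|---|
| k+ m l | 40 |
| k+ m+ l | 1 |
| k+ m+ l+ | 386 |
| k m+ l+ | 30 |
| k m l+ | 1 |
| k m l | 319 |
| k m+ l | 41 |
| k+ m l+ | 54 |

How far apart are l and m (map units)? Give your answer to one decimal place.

The two most frequent reciprocal classes, k+ m+ l+ and k m l, are the parental types, so the F1 was k+ m+ l+ / k m l.
The two rarest classes, k+ m+ l and k m l+, are the double crossovers. Comparing them with the parentals, only the l allele has switched, so l is the middle locus and the order is m – l – k.
Crossovers in the m–l interval produce the single-crossover classes k+ m l+ and k m+ l (54 + 41 = 95) plus the double crossovers (2).
RF(m–l) = (95 + 2) / 872 = 97/872 = 0.1112 → 11.1 map units.

11.1 map units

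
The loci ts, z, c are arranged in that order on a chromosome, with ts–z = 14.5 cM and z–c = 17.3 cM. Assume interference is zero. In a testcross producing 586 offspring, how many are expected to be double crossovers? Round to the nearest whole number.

Map distances give recombination frequencies of 0.145 and 0.173 for the two intervals.
With no interference, expected double-crossover frequency = 0.145 × 0.173 = 0.02508.
Expected number = 0.02508 × 586 = 14.70 ≈ 15.

15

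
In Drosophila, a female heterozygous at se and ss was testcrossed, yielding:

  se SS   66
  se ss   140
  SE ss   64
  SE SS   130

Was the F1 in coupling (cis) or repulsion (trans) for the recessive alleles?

cis

The two most frequent classes are SE SS (130) and se ss (140); these are the parental (non-recombinant) types.
So the F1 carried SE SS on one chromosome and se ss on the other — the recessive alleles are on the same chromosome (cis / coupling).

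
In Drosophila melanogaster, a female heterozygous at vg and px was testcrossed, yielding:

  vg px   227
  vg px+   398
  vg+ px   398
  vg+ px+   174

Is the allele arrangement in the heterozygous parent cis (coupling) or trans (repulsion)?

The two most frequent classes are vg+ px (398) and vg px+ (398); these are the parental (non-recombinant) types.
So the F1 carried vg+ px on one chromosome and vg px+ on the other — the recessive alleles are on opposite chromosomes (trans / repulsion).

trans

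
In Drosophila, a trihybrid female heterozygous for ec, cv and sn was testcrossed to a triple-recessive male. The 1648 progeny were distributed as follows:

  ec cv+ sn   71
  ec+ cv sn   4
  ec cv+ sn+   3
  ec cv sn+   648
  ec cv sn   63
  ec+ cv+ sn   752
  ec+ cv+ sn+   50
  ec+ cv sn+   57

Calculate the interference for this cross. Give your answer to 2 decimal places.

0.29

The two most frequent reciprocal classes, ec cv sn+ and ec+ cv+ sn, are the parental types, so the F1 was ec cv sn+ / ec+ cv+ sn.
The two rarest classes, ec cv+ sn+ and ec+ cv sn, are the double crossovers. Comparing them with the parentals, only the cv allele has switched, so cv is the middle locus and the order is sn – cv – ec.
sn–cv: (113 + 7)/1648 = 0.0728; cv–ec: (128 + 7)/1648 = 0.0819.
Expected DCO frequency = 0.0728 × 0.0819 ≈ 0.00596; observed = 7/1648 ≈ 0.00425.
Coefficient of coincidence = 0.00425/0.00596 ≈ 0.71; interference = 1 − 0.71 = 0.29.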